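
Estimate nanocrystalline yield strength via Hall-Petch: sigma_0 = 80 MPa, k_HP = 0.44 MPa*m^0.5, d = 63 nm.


d = 63 nm = 6.3e-08 m
sqrt(d) = 0.000250998
Hall-Petch contribution = k / sqrt(d) = 0.44 / 0.000250998 = 1753.0 MPa
sigma = sigma_0 + k/sqrt(d) = 80 + 1753.0 = 1833.0 MPa

1833.0


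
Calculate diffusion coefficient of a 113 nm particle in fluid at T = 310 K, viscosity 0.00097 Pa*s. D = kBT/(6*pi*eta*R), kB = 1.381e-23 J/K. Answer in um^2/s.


Radius R = 113/2 = 56.5 nm = 5.65e-08 m
D = kB*T / (6*pi*eta*R)
D = 1.381e-23 * 310 / (6 * pi * 0.00097 * 5.65e-08)
D = 4.14414e-12 m^2/s = 4.144 um^2/s

4.144


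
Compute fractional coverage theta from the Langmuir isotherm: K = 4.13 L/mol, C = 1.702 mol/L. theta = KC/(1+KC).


Langmuir isotherm: theta = K*C / (1 + K*C)
K*C = 4.13 * 1.702 = 7.02926
theta = 7.02926 / (1 + 7.02926) = 7.02926 / 8.02926
theta = 0.8755

0.8755


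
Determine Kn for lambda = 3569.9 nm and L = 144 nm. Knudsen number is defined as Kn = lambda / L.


Knudsen number Kn = lambda / L
Kn = 3569.9 / 144
Kn = 24.791

24.791


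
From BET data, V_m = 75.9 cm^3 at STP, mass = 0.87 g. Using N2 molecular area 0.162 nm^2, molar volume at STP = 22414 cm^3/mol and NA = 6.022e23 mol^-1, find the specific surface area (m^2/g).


Number of moles in monolayer = V_m / 22414 = 75.9 / 22414 = 0.00338628
Number of molecules = moles * NA = 0.00338628 * 6.022e23
SA = molecules * sigma / mass
SA = (75.9 / 22414) * 6.022e23 * 0.162e-18 / 0.87
SA = 379.7 m^2/g

379.7


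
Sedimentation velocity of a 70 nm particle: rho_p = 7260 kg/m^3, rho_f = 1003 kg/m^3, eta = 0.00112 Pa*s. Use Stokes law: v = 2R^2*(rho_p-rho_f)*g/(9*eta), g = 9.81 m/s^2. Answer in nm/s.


Radius R = 70/2 nm = 3.5e-08 m
Density difference = 7260 - 1003 = 6257 kg/m^3
v = 2 * R^2 * (rho_p - rho_f) * g / (9 * eta)
v = 2 * (3.5e-08)^2 * 6257 * 9.81 / (9 * 0.00112)
v = 1.4919e-08 m/s = 14.919 nm/s

14.919


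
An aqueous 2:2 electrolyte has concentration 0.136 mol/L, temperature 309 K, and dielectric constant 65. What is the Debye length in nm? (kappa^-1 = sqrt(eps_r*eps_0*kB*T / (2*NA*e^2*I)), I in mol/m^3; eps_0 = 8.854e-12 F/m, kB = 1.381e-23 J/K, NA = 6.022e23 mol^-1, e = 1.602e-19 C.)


Ionic strength I = 0.136 * 2^2 * 1000 = 544 mol/m^3
kappa^-1 = sqrt(65 * 8.854e-12 * 1.381e-23 * 309 / (2 * 6.022e23 * (1.602e-19)^2 * 544))
kappa^-1 = 0.382 nm

0.382


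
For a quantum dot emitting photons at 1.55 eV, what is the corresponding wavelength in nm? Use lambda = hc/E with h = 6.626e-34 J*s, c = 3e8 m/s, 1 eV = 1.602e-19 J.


Convert energy: E = 1.55 eV = 1.55 * 1.602e-19 = 2.4831e-19 J
lambda = h*c / E = 6.626e-34 * 3e8 / 2.4831e-19
lambda = 8.00532e-07 m = 800.5 nm

800.5


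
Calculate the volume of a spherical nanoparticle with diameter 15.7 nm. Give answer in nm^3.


Radius r = 15.7/2 = 7.85 nm
Volume V = (4/3) * pi * r^3
V = (4/3) * pi * (7.85)^3
V = 2026.27 nm^3

2026.27


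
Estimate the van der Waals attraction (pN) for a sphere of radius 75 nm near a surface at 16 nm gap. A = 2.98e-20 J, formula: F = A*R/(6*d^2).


Convert to SI: R = 75 nm = 7.5e-08 m, d = 16 nm = 1.6e-08 m
F = A * R / (6 * d^2)
F = 2.98e-20 * 7.5e-08 / (6 * (1.6e-08)^2)
F = 1.45508e-12 N = 1.455 pN

1.455


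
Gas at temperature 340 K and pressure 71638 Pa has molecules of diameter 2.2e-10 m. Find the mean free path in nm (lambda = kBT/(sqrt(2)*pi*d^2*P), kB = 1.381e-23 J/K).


Mean free path: lambda = kB*T / (sqrt(2) * pi * d^2 * P)
lambda = 1.381e-23 * 340 / (sqrt(2) * pi * (2.2e-10)^2 * 71638)
lambda = 3.04803e-07 m
lambda = 304.8 nm

304.8


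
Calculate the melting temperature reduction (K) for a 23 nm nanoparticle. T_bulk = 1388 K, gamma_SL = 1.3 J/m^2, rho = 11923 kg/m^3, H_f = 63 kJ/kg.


Radius R = 23/2 = 11.5 nm = 1.15e-08 m
Convert H_f = 63 kJ/kg = 63000 J/kg
dT = 2 * gamma_SL * T_bulk / (rho * H_f * R)
dT = 2 * 1.3 * 1388 / (11923 * 63000 * 1.15e-08)
dT = 417.8 K

417.8


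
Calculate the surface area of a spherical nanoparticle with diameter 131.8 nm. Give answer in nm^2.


Radius r = 131.8/2 = 65.9 nm
Surface area SA = 4 * pi * r^2
SA = 4 * pi * (65.9)^2
SA = 54573.36 nm^2

54573.36


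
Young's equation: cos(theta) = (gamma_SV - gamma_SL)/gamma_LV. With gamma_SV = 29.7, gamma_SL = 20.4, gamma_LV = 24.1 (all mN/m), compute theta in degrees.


cos(theta) = (gamma_SV - gamma_SL) / gamma_LV
cos(theta) = (29.7 - 20.4) / 24.1
cos(theta) = 0.385892
theta = arccos(0.385892) = 67.3 degrees

67.3


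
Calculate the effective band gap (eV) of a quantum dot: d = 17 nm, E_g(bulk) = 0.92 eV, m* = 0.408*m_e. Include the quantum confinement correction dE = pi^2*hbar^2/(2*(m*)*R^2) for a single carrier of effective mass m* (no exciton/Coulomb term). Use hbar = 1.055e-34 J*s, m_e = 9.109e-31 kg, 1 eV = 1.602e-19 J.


Radius R = 17/2 nm = 8.5e-09 m
Confinement energy dE = pi^2 * hbar^2 / (2 * m_eff * m_e * R^2)
dE = pi^2 * (1.055e-34)^2 / (2 * 0.408 * 9.109e-31 * (8.5e-09)^2) J, divided by 1.602e-19 J/eV
dE = 0.0128 eV
Total band gap = E_g(bulk) + dE = 0.92 + 0.0128 = 0.9328 eV

0.9328


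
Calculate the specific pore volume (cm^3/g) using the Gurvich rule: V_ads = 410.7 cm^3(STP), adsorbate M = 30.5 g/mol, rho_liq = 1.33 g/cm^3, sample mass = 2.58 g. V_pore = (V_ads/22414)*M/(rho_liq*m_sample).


Moles adsorbed n = V_ads / 22414 = 410.7 / 22414 = 1.832337e-02 mol
Liquid volume V_liq = n * M / rho_liq = 1.832337e-02 * 30.5 / 1.33 = 0.42020 cm^3
Specific pore volume V_pore = V_liq / m_sample = 0.42020 / 2.58
V_pore = 0.1629 cm^3/g

0.1629


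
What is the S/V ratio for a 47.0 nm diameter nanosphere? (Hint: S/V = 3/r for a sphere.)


Radius r = 47.0/2 = 23.5 nm
S/V = 3 / r = 3 / 23.5
S/V = 0.1277 nm^-1

0.1277


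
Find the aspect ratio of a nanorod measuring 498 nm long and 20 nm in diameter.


Aspect ratio AR = length / diameter
AR = 498 / 20
AR = 24.9

24.9


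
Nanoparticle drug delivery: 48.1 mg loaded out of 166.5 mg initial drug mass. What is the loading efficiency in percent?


Drug loading efficiency = (drug loaded / drug initial) * 100
DLE = 48.1 / 166.5 * 100
DLE = 0.2889 * 100
DLE = 28.89%

28.89


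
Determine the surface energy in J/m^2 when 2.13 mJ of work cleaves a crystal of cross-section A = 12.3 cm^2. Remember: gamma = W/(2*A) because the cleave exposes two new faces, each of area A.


Convert: A = 12.3 cm^2 = 0.00123 m^2, W = 2.13 mJ = 0.00213 J
Cleaving exposes two faces of area A, so total new surface = 2*A and gamma = W / (2*A)
gamma = 0.00213 / (2 * 0.00123)
gamma = 0.866 J/m^2

0.866


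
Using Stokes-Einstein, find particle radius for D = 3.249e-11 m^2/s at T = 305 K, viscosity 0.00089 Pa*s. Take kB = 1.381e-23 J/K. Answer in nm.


Stokes-Einstein: R = kB*T / (6*pi*eta*D)
R = 1.381e-23 * 305 / (6 * pi * 0.00089 * 3.249e-11)
R = 7.72774e-09 m = 7.73 nm

7.73


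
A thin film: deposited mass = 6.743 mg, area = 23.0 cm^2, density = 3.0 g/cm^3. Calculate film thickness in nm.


Convert: m = 6.743 mg = 6.7430e-06 kg, A = 23.0 cm^2 = 2.3000e-03 m^2, rho = 3.0 g/cm^3 = 3000 kg/m^3
t = m / (A * rho)
t = 6.7430e-06 / (2.3000e-03 * 3000)
t = 9.7725e-07 m = 977.2 nm

977.2


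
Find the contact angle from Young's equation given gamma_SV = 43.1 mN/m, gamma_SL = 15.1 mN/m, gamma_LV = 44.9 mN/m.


cos(theta) = (gamma_SV - gamma_SL) / gamma_LV
cos(theta) = (43.1 - 15.1) / 44.9
cos(theta) = 0.623608
theta = arccos(0.623608) = 51.42 degrees

51.42


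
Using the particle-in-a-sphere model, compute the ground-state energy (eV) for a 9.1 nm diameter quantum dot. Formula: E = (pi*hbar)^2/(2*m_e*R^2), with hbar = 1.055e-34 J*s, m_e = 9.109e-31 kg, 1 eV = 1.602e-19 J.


Radius R = 9.1/2 = 4.55 nm = 4.55e-09 m
E = (pi * 1.055e-34)^2 / (2 * 9.109e-31 * (4.55e-09)^2)
E(J) = 2.9126e-21
E = E(J) / 1.602e-19 = 0.0182 eV

0.0182


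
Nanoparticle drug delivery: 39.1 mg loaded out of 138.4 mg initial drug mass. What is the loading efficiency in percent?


Drug loading efficiency = (drug loaded / drug initial) * 100
DLE = 39.1 / 138.4 * 100
DLE = 0.2825 * 100
DLE = 28.25%

28.25


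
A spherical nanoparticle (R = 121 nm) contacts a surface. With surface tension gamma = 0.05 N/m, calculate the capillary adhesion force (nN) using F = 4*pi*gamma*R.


Convert radius: R = 121 nm = 1.21e-07 m
F = 4 * pi * gamma * R
F = 4 * pi * 0.05 * 1.21e-07
F = 7.60265e-08 N = 76.0265 nN

76.0265


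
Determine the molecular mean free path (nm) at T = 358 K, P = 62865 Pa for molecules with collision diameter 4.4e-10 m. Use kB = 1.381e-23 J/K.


Mean free path: lambda = kB*T / (sqrt(2) * pi * d^2 * P)
lambda = 1.381e-23 * 358 / (sqrt(2) * pi * (4.4e-10)^2 * 62865)
lambda = 9.14319e-08 m
lambda = 91.43 nm

91.43


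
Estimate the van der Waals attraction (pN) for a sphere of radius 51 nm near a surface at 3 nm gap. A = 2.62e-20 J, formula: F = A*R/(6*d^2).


Convert to SI: R = 51 nm = 5.1e-08 m, d = 3 nm = 3e-09 m
F = A * R / (6 * d^2)
F = 2.62e-20 * 5.1e-08 / (6 * (3e-09)^2)
F = 2.47444e-11 N = 24.744 pN

24.744


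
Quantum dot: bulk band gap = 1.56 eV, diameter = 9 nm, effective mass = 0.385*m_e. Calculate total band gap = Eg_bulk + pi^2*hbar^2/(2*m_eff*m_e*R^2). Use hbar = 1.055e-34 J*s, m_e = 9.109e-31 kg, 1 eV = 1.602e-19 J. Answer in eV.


Radius R = 9/2 nm = 4.5e-09 m
Confinement energy dE = pi^2 * hbar^2 / (2 * m_eff * m_e * R^2)
dE = pi^2 * (1.055e-34)^2 / (2 * 0.385 * 9.109e-31 * (4.5e-09)^2) J, divided by 1.602e-19 J/eV
dE = 0.0483 eV
Total band gap = E_g(bulk) + dE = 1.56 + 0.0483 = 1.6083 eV

1.6083


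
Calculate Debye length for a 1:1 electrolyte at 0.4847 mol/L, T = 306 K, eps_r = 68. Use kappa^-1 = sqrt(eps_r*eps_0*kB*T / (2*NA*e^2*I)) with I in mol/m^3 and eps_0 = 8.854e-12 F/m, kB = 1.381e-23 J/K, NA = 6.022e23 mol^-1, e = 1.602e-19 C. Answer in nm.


Ionic strength I = 0.4847 * 1^2 * 1000 = 484.7 mol/m^3
kappa^-1 = sqrt(68 * 8.854e-12 * 1.381e-23 * 306 / (2 * 6.022e23 * (1.602e-19)^2 * 484.7))
kappa^-1 = 0.412 nm

0.412


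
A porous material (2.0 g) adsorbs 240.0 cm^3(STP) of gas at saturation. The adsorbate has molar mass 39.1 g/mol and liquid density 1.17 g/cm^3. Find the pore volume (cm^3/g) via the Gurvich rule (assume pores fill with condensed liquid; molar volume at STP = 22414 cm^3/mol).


Moles adsorbed n = V_ads / 22414 = 240.0 / 22414 = 1.070759e-02 mol
Liquid volume V_liq = n * M / rho_liq = 1.070759e-02 * 39.1 / 1.17 = 0.35783 cm^3
Specific pore volume V_pore = V_liq / m_sample = 0.35783 / 2.0
V_pore = 0.1789 cm^3/g

0.1789


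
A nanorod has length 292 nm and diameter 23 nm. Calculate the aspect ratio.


Aspect ratio AR = length / diameter
AR = 292 / 23
AR = 12.7

12.7


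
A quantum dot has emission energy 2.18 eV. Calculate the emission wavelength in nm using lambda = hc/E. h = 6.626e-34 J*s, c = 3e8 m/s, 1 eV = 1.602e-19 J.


Convert energy: E = 2.18 eV = 2.18 * 1.602e-19 = 3.49236e-19 J
lambda = h*c / E = 6.626e-34 * 3e8 / 3.49236e-19
lambda = 5.69185e-07 m = 569.2 nm

569.2


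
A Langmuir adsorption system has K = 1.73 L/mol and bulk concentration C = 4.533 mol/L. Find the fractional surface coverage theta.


Langmuir isotherm: theta = K*C / (1 + K*C)
K*C = 1.73 * 4.533 = 7.84209
theta = 7.84209 / (1 + 7.84209) = 7.84209 / 8.84209
theta = 0.8869

0.8869


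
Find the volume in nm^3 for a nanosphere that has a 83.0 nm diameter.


Radius r = 83.0/2 = 41.5 nm
Volume V = (4/3) * pi * r^3
V = (4/3) * pi * (41.5)^3
V = 299386.97 nm^3

299386.97


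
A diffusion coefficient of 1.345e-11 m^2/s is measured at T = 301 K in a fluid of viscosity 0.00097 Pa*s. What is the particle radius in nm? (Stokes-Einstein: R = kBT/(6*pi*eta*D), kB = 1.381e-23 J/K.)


Stokes-Einstein: R = kB*T / (6*pi*eta*D)
R = 1.381e-23 * 301 / (6 * pi * 0.00097 * 1.345e-11)
R = 1.6903e-08 m = 16.9 nm

16.9


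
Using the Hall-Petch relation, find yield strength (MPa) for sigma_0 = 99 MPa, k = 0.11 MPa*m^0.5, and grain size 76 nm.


d = 76 nm = 7.6e-08 m
sqrt(d) = 0.000275681
Hall-Petch contribution = k / sqrt(d) = 0.11 / 0.000275681 = 399.0 MPa
sigma = sigma_0 + k/sqrt(d) = 99 + 399.0 = 498.0 MPa

498.0


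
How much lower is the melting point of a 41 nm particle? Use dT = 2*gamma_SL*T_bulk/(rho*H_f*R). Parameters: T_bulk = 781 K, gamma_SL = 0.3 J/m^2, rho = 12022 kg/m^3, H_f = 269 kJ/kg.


Radius R = 41/2 = 20.5 nm = 2.05e-08 m
Convert H_f = 269 kJ/kg = 269000 J/kg
dT = 2 * gamma_SL * T_bulk / (rho * H_f * R)
dT = 2 * 0.3 * 781 / (12022 * 269000 * 2.05e-08)
dT = 7.1 K

7.1


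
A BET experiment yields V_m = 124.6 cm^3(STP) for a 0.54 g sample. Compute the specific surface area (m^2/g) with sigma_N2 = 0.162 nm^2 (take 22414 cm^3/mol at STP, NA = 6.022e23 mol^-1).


Number of moles in monolayer = V_m / 22414 = 124.6 / 22414 = 0.00555903
Number of molecules = moles * NA = 0.00555903 * 6.022e23
SA = molecules * sigma / mass
SA = (124.6 / 22414) * 6.022e23 * 0.162e-18 / 0.54
SA = 1004.3 m^2/g

1004.3


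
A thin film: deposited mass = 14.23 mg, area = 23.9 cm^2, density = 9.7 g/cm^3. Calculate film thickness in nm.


Convert: m = 14.23 mg = 1.4230e-05 kg, A = 23.9 cm^2 = 2.3900e-03 m^2, rho = 9.7 g/cm^3 = 9700 kg/m^3
t = m / (A * rho)
t = 1.4230e-05 / (2.3900e-03 * 9700)
t = 6.1381e-07 m = 613.8 nm

613.8


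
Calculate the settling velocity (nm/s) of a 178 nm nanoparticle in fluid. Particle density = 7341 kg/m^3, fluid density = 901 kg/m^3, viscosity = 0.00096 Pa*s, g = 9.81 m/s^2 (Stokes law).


Radius R = 178/2 nm = 8.9e-08 m
Density difference = 7341 - 901 = 6440 kg/m^3
v = 2 * R^2 * (rho_p - rho_f) * g / (9 * eta)
v = 2 * (8.9e-08)^2 * 6440 * 9.81 / (9 * 0.00096)
v = 1.15838e-07 m/s = 115.838 nm/s

115.838


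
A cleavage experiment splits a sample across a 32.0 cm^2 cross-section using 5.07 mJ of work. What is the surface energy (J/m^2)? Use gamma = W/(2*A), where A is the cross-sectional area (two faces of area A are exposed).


Convert: A = 32.0 cm^2 = 0.0032 m^2, W = 5.07 mJ = 0.00507 J
Cleaving exposes two faces of area A, so total new surface = 2*A and gamma = W / (2*A)
gamma = 0.00507 / (2 * 0.0032)
gamma = 0.792 J/m^2

0.792


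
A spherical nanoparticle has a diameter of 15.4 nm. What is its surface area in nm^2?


Radius r = 15.4/2 = 7.7 nm
Surface area SA = 4 * pi * r^2
SA = 4 * pi * (7.7)^2
SA = 745.06 nm^2

745.06


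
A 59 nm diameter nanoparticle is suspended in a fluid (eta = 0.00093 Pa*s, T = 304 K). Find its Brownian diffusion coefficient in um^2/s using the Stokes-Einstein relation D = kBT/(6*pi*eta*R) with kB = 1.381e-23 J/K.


Radius R = 59/2 = 29.5 nm = 2.95e-08 m
D = kB*T / (6*pi*eta*R)
D = 1.381e-23 * 304 / (6 * pi * 0.00093 * 2.95e-08)
D = 8.11823e-12 m^2/s = 8.118 um^2/s

8.118


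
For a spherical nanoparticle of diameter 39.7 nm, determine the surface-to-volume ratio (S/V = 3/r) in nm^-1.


Radius r = 39.7/2 = 19.85 nm
S/V = 3 / r = 3 / 19.85
S/V = 0.1511 nm^-1

0.1511


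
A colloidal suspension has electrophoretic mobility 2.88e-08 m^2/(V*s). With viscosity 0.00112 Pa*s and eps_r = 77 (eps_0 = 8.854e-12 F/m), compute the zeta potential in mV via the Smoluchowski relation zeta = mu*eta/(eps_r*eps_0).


Smoluchowski equation: zeta = mu * eta / (eps_r * eps_0)
zeta = 2.88e-08 * 0.00112 / (77 * 8.854e-12)
zeta = 0.047313 V = 47.31 mV

47.31


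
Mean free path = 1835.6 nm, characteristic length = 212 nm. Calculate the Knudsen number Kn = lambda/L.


Knudsen number Kn = lambda / L
Kn = 1835.6 / 212
Kn = 8.6585

8.6585


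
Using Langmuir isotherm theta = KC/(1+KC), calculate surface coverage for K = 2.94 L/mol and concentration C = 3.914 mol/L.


Langmuir isotherm: theta = K*C / (1 + K*C)
K*C = 2.94 * 3.914 = 11.50716
theta = 11.50716 / (1 + 11.50716) = 11.50716 / 12.50716
theta = 0.92

0.92


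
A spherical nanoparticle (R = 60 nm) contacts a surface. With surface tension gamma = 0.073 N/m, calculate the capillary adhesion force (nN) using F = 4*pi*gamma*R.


Convert radius: R = 60 nm = 6e-08 m
F = 4 * pi * gamma * R
F = 4 * pi * 0.073 * 6e-08
F = 5.50407e-08 N = 55.0407 nN

55.0407


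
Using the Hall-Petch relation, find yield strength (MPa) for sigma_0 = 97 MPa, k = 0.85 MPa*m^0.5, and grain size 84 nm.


d = 84 nm = 8.4e-08 m
sqrt(d) = 0.0002898275
Hall-Petch contribution = k / sqrt(d) = 0.85 / 0.0002898275 = 2932.8 MPa
sigma = sigma_0 + k/sqrt(d) = 97 + 2932.8 = 3029.8 MPa

3029.8


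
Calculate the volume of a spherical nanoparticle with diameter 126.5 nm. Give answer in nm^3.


Radius r = 126.5/2 = 63.25 nm
Volume V = (4/3) * pi * r^3
V = (4/3) * pi * (63.25)^3
V = 1059912.95 nm^3

1059912.95


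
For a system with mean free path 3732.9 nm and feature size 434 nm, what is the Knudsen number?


Knudsen number Kn = lambda / L
Kn = 3732.9 / 434
Kn = 8.6012

8.6012


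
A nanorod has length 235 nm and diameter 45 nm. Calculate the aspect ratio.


Aspect ratio AR = length / diameter
AR = 235 / 45
AR = 5.22

5.22


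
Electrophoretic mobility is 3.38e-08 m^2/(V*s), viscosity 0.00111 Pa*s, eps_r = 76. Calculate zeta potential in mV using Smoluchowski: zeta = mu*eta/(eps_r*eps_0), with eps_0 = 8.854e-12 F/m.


Smoluchowski equation: zeta = mu * eta / (eps_r * eps_0)
zeta = 3.38e-08 * 0.00111 / (76 * 8.854e-12)
zeta = 0.055755 V = 55.76 mV

55.76


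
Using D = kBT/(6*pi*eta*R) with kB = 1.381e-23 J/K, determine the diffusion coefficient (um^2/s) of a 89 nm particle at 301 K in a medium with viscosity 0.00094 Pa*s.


Radius R = 89/2 = 44.5 nm = 4.45e-08 m
D = kB*T / (6*pi*eta*R)
D = 1.381e-23 * 301 / (6 * pi * 0.00094 * 4.45e-08)
D = 5.27195e-12 m^2/s = 5.272 um^2/s

5.272


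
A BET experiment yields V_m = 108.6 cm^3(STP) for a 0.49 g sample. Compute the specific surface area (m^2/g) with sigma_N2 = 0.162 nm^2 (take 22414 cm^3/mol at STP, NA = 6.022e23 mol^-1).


Number of moles in monolayer = V_m / 22414 = 108.6 / 22414 = 0.00484519
Number of molecules = moles * NA = 0.00484519 * 6.022e23
SA = molecules * sigma / mass
SA = (108.6 / 22414) * 6.022e23 * 0.162e-18 / 0.49
SA = 964.7 m^2/g

964.7


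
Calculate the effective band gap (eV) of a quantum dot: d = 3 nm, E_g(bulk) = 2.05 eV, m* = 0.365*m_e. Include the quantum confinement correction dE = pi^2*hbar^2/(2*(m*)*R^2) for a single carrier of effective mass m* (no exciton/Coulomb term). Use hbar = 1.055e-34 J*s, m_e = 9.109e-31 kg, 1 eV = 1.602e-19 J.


Radius R = 3/2 nm = 1.5e-09 m
Confinement energy dE = pi^2 * hbar^2 / (2 * m_eff * m_e * R^2)
dE = pi^2 * (1.055e-34)^2 / (2 * 0.365 * 9.109e-31 * (1.5e-09)^2) J, divided by 1.602e-19 J/eV
dE = 0.4583 eV
Total band gap = E_g(bulk) + dE = 2.05 + 0.4583 = 2.5083 eV

2.5083


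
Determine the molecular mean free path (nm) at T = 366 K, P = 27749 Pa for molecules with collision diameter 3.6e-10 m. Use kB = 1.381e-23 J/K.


Mean free path: lambda = kB*T / (sqrt(2) * pi * d^2 * P)
lambda = 1.381e-23 * 366 / (sqrt(2) * pi * (3.6e-10)^2 * 27749)
lambda = 3.16343e-07 m
lambda = 316.34 nm

316.34


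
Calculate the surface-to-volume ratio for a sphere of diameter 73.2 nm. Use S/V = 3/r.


Radius r = 73.2/2 = 36.6 nm
S/V = 3 / r = 3 / 36.6
S/V = 0.082 nm^-1

0.082


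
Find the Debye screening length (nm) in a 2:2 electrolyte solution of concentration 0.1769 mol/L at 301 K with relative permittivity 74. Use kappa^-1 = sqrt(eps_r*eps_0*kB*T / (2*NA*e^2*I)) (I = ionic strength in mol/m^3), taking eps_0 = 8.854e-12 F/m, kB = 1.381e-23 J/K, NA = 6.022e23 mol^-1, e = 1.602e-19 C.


Ionic strength I = 0.1769 * 2^2 * 1000 = 707.6 mol/m^3
kappa^-1 = sqrt(74 * 8.854e-12 * 1.381e-23 * 301 / (2 * 6.022e23 * (1.602e-19)^2 * 707.6))
kappa^-1 = 0.353 nm

0.353


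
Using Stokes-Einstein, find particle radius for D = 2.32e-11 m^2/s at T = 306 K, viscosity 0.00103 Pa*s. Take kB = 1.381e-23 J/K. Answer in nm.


Stokes-Einstein: R = kB*T / (6*pi*eta*D)
R = 1.381e-23 * 306 / (6 * pi * 0.00103 * 2.32e-11)
R = 9.38186e-09 m = 9.38 nm

9.38


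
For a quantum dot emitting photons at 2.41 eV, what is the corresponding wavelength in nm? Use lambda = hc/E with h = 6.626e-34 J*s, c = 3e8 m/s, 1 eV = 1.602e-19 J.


Convert energy: E = 2.41 eV = 2.41 * 1.602e-19 = 3.86082e-19 J
lambda = h*c / E = 6.626e-34 * 3e8 / 3.86082e-19
lambda = 5.14865e-07 m = 514.9 nm

514.9


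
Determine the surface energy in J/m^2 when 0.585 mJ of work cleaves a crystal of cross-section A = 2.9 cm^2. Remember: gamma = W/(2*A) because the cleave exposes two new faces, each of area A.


Convert: A = 2.9 cm^2 = 0.00029 m^2, W = 0.585 mJ = 0.000585 J
Cleaving exposes two faces of area A, so total new surface = 2*A and gamma = W / (2*A)
gamma = 0.000585 / (2 * 0.00029)
gamma = 1.009 J/m^2

1.009


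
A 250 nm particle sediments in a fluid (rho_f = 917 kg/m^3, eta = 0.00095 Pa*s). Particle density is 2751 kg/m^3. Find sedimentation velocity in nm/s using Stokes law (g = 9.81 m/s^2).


Radius R = 250/2 nm = 1.25e-07 m
Density difference = 2751 - 917 = 1834 kg/m^3
v = 2 * R^2 * (rho_p - rho_f) * g / (9 * eta)
v = 2 * (1.25e-07)^2 * 1834 * 9.81 / (9 * 0.00095)
v = 6.57586e-08 m/s = 65.7586 nm/s

65.7586


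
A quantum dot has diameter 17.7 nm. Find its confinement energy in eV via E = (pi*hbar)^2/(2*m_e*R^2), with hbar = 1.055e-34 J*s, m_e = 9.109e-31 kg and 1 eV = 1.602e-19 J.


Radius R = 17.7/2 = 8.85 nm = 8.85e-09 m
E = (pi * 1.055e-34)^2 / (2 * 9.109e-31 * (8.85e-09)^2)
E(J) = 7.6987e-22
E = E(J) / 1.602e-19 = 0.0048 eV

0.0048


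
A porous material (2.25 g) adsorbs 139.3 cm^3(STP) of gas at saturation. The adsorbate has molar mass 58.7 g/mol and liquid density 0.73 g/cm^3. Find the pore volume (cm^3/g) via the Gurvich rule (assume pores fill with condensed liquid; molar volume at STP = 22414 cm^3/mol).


Moles adsorbed n = V_ads / 22414 = 139.3 / 22414 = 6.214866e-03 mol
Liquid volume V_liq = n * M / rho_liq = 6.214866e-03 * 58.7 / 0.73 = 0.49974 cm^3
Specific pore volume V_pore = V_liq / m_sample = 0.49974 / 2.25
V_pore = 0.2221 cm^3/g

0.2221


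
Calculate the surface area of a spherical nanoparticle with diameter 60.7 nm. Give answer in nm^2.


Radius r = 60.7/2 = 30.35 nm
Surface area SA = 4 * pi * r^2
SA = 4 * pi * (30.35)^2
SA = 11575.17 nm^2

11575.17


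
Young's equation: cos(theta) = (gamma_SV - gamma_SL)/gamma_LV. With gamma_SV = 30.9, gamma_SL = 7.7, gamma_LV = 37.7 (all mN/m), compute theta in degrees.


cos(theta) = (gamma_SV - gamma_SL) / gamma_LV
cos(theta) = (30.9 - 7.7) / 37.7
cos(theta) = 0.615385
theta = arccos(0.615385) = 52.02 degrees

52.02


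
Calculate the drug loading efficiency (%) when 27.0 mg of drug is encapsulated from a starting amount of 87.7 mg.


Drug loading efficiency = (drug loaded / drug initial) * 100
DLE = 27.0 / 87.7 * 100
DLE = 0.3079 * 100
DLE = 30.79%

30.79


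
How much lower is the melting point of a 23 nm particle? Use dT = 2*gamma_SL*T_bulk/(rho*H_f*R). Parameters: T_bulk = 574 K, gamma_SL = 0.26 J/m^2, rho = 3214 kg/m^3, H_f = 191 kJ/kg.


Radius R = 23/2 = 11.5 nm = 1.15e-08 m
Convert H_f = 191 kJ/kg = 191000 J/kg
dT = 2 * gamma_SL * T_bulk / (rho * H_f * R)
dT = 2 * 0.26 * 574 / (3214 * 191000 * 1.15e-08)
dT = 42.3 K

42.3


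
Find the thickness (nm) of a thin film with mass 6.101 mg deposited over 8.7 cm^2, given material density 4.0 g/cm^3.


Convert: m = 6.101 mg = 6.1010e-06 kg, A = 8.7 cm^2 = 8.7000e-04 m^2, rho = 4.0 g/cm^3 = 4000 kg/m^3
t = m / (A * rho)
t = 6.1010e-06 / (8.7000e-04 * 4000)
t = 1.7532e-06 m = 1753.2 nm

1753.2


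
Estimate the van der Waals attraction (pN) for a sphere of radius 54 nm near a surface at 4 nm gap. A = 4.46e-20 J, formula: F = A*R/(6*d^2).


Convert to SI: R = 54 nm = 5.4e-08 m, d = 4 nm = 4e-09 m
F = A * R / (6 * d^2)
F = 4.46e-20 * 5.4e-08 / (6 * (4e-09)^2)
F = 2.50875e-11 N = 25.087 pN

25.087


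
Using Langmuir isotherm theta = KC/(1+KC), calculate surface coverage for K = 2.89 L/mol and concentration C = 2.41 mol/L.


Langmuir isotherm: theta = K*C / (1 + K*C)
K*C = 2.89 * 2.41 = 6.9649
theta = 6.9649 / (1 + 6.9649) = 6.9649 / 7.9649
theta = 0.8744

0.8744


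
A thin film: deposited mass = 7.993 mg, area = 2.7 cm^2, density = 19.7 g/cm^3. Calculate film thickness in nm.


Convert: m = 7.993 mg = 7.9930e-06 kg, A = 2.7 cm^2 = 2.7000e-04 m^2, rho = 19.7 g/cm^3 = 19700 kg/m^3
t = m / (A * rho)
t = 7.9930e-06 / (2.7000e-04 * 19700)
t = 1.5027e-06 m = 1502.7 nm

1502.7


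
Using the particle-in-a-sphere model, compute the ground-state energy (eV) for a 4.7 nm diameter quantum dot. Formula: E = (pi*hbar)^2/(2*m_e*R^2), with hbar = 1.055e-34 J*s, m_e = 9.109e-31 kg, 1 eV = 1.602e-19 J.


Radius R = 4.7/2 = 2.35 nm = 2.35e-09 m
E = (pi * 1.055e-34)^2 / (2 * 9.109e-31 * (2.35e-09)^2)
E(J) = 1.09186e-20
E = E(J) / 1.602e-19 = 0.0682 eV

0.0682


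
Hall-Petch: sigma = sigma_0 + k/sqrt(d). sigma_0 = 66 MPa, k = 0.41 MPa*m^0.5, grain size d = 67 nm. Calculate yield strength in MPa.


d = 67 nm = 6.7e-08 m
sqrt(d) = 0.0002588436
Hall-Petch contribution = k / sqrt(d) = 0.41 / 0.0002588436 = 1584.0 MPa
sigma = sigma_0 + k/sqrt(d) = 66 + 1584.0 = 1650.0 MPa

1650.0


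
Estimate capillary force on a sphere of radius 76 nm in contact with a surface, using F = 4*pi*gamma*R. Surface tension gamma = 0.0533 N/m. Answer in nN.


Convert radius: R = 76 nm = 7.6e-08 m
F = 4 * pi * gamma * R
F = 4 * pi * 0.0533 * 7.6e-08
F = 5.09039e-08 N = 50.9039 nN

50.9039


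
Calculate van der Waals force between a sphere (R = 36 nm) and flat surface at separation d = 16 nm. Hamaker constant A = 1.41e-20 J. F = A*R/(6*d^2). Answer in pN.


Convert to SI: R = 36 nm = 3.6e-08 m, d = 16 nm = 1.6e-08 m
F = A * R / (6 * d^2)
F = 1.41e-20 * 3.6e-08 / (6 * (1.6e-08)^2)
F = 3.30469e-13 N = 0.33 pN

0.33


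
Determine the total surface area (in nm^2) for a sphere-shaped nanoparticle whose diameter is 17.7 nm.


Radius r = 17.7/2 = 8.85 nm
Surface area SA = 4 * pi * r^2
SA = 4 * pi * (8.85)^2
SA = 984.23 nm^2

984.23


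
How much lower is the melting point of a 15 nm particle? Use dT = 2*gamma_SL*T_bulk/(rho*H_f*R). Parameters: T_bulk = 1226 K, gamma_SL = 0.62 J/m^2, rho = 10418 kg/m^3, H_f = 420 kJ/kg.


Radius R = 15/2 = 7.5 nm = 7.5e-09 m
Convert H_f = 420 kJ/kg = 420000 J/kg
dT = 2 * gamma_SL * T_bulk / (rho * H_f * R)
dT = 2 * 0.62 * 1226 / (10418 * 420000 * 7.5e-09)
dT = 46.3 K

46.3


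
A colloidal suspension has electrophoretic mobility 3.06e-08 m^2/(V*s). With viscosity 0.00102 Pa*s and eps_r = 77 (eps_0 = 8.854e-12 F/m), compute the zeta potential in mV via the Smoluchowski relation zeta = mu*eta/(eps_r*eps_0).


Smoluchowski equation: zeta = mu * eta / (eps_r * eps_0)
zeta = 3.06e-08 * 0.00102 / (77 * 8.854e-12)
zeta = 0.045782 V = 45.78 mV

45.78


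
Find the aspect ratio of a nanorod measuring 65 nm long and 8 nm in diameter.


Aspect ratio AR = length / diameter
AR = 65 / 8
AR = 8.12

8.12


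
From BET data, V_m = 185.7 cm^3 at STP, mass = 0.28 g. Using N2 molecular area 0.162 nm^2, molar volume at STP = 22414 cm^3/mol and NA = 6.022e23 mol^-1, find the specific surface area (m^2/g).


Number of moles in monolayer = V_m / 22414 = 185.7 / 22414 = 0.008285
Number of molecules = moles * NA = 0.008285 * 6.022e23
SA = molecules * sigma / mass
SA = (185.7 / 22414) * 6.022e23 * 0.162e-18 / 0.28
SA = 2886.6 m^2/g

2886.6


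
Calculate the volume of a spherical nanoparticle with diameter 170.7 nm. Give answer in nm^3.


Radius r = 170.7/2 = 85.35 nm
Volume V = (4/3) * pi * r^3
V = (4/3) * pi * (85.35)^3
V = 2604349.02 nm^3

2604349.02


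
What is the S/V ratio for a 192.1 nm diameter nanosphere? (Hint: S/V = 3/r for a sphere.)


Radius r = 192.1/2 = 96.05 nm
S/V = 3 / r = 3 / 96.05
S/V = 0.0312 nm^-1

0.0312


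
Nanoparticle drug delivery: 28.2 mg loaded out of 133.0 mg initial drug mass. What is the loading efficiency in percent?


Drug loading efficiency = (drug loaded / drug initial) * 100
DLE = 28.2 / 133.0 * 100
DLE = 0.212 * 100
DLE = 21.2%

21.2


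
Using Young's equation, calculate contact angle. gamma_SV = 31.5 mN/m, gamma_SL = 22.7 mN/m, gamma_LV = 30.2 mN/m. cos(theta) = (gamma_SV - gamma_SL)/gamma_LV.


cos(theta) = (gamma_SV - gamma_SL) / gamma_LV
cos(theta) = (31.5 - 22.7) / 30.2
cos(theta) = 0.291391
theta = arccos(0.291391) = 73.06 degrees

73.06


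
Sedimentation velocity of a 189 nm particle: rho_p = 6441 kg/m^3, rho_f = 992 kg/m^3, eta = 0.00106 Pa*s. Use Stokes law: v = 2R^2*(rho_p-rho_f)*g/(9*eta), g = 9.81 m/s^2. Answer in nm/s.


Radius R = 189/2 nm = 9.45e-08 m
Density difference = 6441 - 992 = 5449 kg/m^3
v = 2 * R^2 * (rho_p - rho_f) * g / (9 * eta)
v = 2 * (9.45e-08)^2 * 5449 * 9.81 / (9 * 0.00106)
v = 1.00076e-07 m/s = 100.0763 nm/s

100.0763


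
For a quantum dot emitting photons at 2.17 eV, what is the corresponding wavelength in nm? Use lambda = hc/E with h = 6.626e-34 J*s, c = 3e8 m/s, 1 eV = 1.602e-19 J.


Convert energy: E = 2.17 eV = 2.17 * 1.602e-19 = 3.47634e-19 J
lambda = h*c / E = 6.626e-34 * 3e8 / 3.47634e-19
lambda = 5.71808e-07 m = 571.8 nm

571.8


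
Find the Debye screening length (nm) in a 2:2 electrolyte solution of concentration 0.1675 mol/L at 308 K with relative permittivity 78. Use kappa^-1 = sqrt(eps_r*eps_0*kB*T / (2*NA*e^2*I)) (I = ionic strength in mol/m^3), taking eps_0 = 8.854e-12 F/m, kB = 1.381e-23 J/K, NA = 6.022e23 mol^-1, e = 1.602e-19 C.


Ionic strength I = 0.1675 * 2^2 * 1000 = 670 mol/m^3
kappa^-1 = sqrt(78 * 8.854e-12 * 1.381e-23 * 308 / (2 * 6.022e23 * (1.602e-19)^2 * 670))
kappa^-1 = 0.377 nm

0.377


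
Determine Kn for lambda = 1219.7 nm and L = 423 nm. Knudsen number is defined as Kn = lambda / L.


Knudsen number Kn = lambda / L
Kn = 1219.7 / 423
Kn = 2.8835

2.8835


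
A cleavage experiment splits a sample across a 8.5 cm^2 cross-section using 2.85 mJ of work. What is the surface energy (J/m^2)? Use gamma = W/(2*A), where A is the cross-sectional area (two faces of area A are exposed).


Convert: A = 8.5 cm^2 = 0.00085 m^2, W = 2.85 mJ = 0.00285 J
Cleaving exposes two faces of area A, so total new surface = 2*A and gamma = W / (2*A)
gamma = 0.00285 / (2 * 0.00085)
gamma = 1.676 J/m^2

1.676


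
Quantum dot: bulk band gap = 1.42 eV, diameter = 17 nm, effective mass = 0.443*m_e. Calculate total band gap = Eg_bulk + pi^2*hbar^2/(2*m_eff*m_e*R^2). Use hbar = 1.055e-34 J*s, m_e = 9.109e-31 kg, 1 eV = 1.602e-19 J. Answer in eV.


Radius R = 17/2 nm = 8.5e-09 m
Confinement energy dE = pi^2 * hbar^2 / (2 * m_eff * m_e * R^2)
dE = pi^2 * (1.055e-34)^2 / (2 * 0.443 * 9.109e-31 * (8.5e-09)^2) J, divided by 1.602e-19 J/eV
dE = 0.0118 eV
Total band gap = E_g(bulk) + dE = 1.42 + 0.0118 = 1.4318 eV

1.4318


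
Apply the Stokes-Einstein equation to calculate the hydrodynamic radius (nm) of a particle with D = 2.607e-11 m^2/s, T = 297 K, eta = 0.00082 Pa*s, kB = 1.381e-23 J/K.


Stokes-Einstein: R = kB*T / (6*pi*eta*D)
R = 1.381e-23 * 297 / (6 * pi * 0.00082 * 2.607e-11)
R = 1.01787e-08 m = 10.18 nm

10.18


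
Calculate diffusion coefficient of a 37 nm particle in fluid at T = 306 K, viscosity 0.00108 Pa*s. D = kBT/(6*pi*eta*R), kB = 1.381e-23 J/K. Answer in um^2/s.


Radius R = 37/2 = 18.5 nm = 1.85e-08 m
D = kB*T / (6*pi*eta*R)
D = 1.381e-23 * 306 / (6 * pi * 0.00108 * 1.85e-08)
D = 1.12207e-11 m^2/s = 11.221 um^2/s

11.221


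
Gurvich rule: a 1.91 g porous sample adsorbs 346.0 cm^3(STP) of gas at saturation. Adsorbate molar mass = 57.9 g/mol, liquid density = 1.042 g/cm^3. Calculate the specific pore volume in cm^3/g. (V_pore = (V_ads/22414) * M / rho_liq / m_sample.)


Moles adsorbed n = V_ads / 22414 = 346.0 / 22414 = 1.543678e-02 mol
Liquid volume V_liq = n * M / rho_liq = 1.543678e-02 * 57.9 / 1.042 = 0.85776 cm^3
Specific pore volume V_pore = V_liq / m_sample = 0.85776 / 1.91
V_pore = 0.4491 cm^3/g

0.4491


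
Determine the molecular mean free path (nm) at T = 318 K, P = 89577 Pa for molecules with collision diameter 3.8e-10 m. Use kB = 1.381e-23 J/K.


Mean free path: lambda = kB*T / (sqrt(2) * pi * d^2 * P)
lambda = 1.381e-23 * 318 / (sqrt(2) * pi * (3.8e-10)^2 * 89577)
lambda = 7.64174e-08 m
lambda = 76.42 nm

76.42


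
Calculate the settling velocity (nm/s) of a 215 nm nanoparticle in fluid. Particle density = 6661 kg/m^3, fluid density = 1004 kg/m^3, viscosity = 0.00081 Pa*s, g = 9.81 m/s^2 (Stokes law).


Radius R = 215/2 nm = 1.075e-07 m
Density difference = 6661 - 1004 = 5657 kg/m^3
v = 2 * R^2 * (rho_p - rho_f) * g / (9 * eta)
v = 2 * (1.075e-07)^2 * 5657 * 9.81 / (9 * 0.00081)
v = 1.75944e-07 m/s = 175.944 nm/s

175.944


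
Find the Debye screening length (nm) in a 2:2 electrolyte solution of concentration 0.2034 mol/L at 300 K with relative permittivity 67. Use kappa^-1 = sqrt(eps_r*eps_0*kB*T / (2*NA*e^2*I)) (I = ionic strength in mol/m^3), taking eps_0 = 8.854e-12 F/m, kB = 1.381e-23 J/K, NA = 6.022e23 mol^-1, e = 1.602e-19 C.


Ionic strength I = 0.2034 * 2^2 * 1000 = 813.6 mol/m^3
kappa^-1 = sqrt(67 * 8.854e-12 * 1.381e-23 * 300 / (2 * 6.022e23 * (1.602e-19)^2 * 813.6))
kappa^-1 = 0.313 nm

0.313


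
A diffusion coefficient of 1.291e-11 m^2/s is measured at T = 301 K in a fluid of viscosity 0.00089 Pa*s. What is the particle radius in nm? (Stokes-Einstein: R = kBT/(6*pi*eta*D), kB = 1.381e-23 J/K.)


Stokes-Einstein: R = kB*T / (6*pi*eta*D)
R = 1.381e-23 * 301 / (6 * pi * 0.00089 * 1.291e-11)
R = 1.9193e-08 m = 19.19 nm

19.19


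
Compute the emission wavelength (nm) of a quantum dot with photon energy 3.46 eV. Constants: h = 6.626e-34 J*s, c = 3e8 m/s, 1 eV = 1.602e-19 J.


Convert energy: E = 3.46 eV = 3.46 * 1.602e-19 = 5.54292e-19 J
lambda = h*c / E = 6.626e-34 * 3e8 / 5.54292e-19
lambda = 3.5862e-07 m = 358.6 nm

358.6


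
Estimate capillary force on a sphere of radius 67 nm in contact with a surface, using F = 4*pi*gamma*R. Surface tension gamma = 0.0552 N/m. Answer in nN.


Convert radius: R = 67 nm = 6.7e-08 m
F = 4 * pi * gamma * R
F = 4 * pi * 0.0552 * 6.7e-08
F = 4.64755e-08 N = 46.4755 nN

46.4755


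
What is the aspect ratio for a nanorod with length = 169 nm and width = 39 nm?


Aspect ratio AR = length / diameter
AR = 169 / 39
AR = 4.33

4.33


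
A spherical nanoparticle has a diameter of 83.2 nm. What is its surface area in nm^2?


Radius r = 83.2/2 = 41.6 nm
Surface area SA = 4 * pi * r^2
SA = 4 * pi * (41.6)^2
SA = 21746.86 nm^2

21746.86


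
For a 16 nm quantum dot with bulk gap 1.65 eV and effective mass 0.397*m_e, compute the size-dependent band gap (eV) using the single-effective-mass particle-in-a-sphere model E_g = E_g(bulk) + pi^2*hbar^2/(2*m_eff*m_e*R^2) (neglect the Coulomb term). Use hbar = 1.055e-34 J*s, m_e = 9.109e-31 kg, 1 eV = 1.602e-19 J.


Radius R = 16/2 nm = 8e-09 m
Confinement energy dE = pi^2 * hbar^2 / (2 * m_eff * m_e * R^2)
dE = pi^2 * (1.055e-34)^2 / (2 * 0.397 * 9.109e-31 * (8e-09)^2) J, divided by 1.602e-19 J/eV
dE = 0.0148 eV
Total band gap = E_g(bulk) + dE = 1.65 + 0.0148 = 1.6648 eV

1.6648


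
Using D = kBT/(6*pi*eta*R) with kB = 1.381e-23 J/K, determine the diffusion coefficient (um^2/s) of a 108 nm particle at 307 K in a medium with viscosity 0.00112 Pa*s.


Radius R = 108/2 = 54 nm = 5.4e-08 m
D = kB*T / (6*pi*eta*R)
D = 1.381e-23 * 307 / (6 * pi * 0.00112 * 5.4e-08)
D = 3.71894e-12 m^2/s = 3.719 um^2/s

3.719


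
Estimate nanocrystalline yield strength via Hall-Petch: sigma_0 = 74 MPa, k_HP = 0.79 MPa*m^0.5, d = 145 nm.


d = 145 nm = 1.45e-07 m
sqrt(d) = 0.0003807887
Hall-Petch contribution = k / sqrt(d) = 0.79 / 0.0003807887 = 2074.6 MPa
sigma = sigma_0 + k/sqrt(d) = 74 + 2074.6 = 2148.6 MPa

2148.6


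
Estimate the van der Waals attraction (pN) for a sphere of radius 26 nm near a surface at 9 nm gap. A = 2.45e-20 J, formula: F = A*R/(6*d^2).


Convert to SI: R = 26 nm = 2.6e-08 m, d = 9 nm = 9e-09 m
F = A * R / (6 * d^2)
F = 2.45e-20 * 2.6e-08 / (6 * (9e-09)^2)
F = 1.3107e-12 N = 1.311 pN

1.311


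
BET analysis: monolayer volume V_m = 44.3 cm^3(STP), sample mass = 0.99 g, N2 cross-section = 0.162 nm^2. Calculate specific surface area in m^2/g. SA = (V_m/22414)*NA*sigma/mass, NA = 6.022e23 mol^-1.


Number of moles in monolayer = V_m / 22414 = 44.3 / 22414 = 0.00197644
Number of molecules = moles * NA = 0.00197644 * 6.022e23
SA = molecules * sigma / mass
SA = (44.3 / 22414) * 6.022e23 * 0.162e-18 / 0.99
SA = 194.8 m^2/g

194.8


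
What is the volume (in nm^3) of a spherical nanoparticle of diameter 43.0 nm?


Radius r = 43.0/2 = 21.5 nm
Volume V = (4/3) * pi * r^3
V = (4/3) * pi * (21.5)^3
V = 41629.77 nm^3

41629.77


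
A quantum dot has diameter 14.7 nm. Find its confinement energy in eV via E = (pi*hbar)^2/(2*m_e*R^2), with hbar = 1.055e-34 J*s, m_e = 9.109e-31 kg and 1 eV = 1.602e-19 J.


Radius R = 14.7/2 = 7.35 nm = 7.35e-09 m
E = (pi * 1.055e-34)^2 / (2 * 9.109e-31 * (7.35e-09)^2)
E(J) = 1.11617e-21
E = E(J) / 1.602e-19 = 0.007 eV

0.007


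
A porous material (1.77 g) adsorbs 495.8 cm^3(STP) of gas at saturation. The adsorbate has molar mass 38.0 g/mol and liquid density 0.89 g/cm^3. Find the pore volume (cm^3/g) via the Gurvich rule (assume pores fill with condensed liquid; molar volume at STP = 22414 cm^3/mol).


Moles adsorbed n = V_ads / 22414 = 495.8 / 22414 = 2.212010e-02 mol
Liquid volume V_liq = n * M / rho_liq = 2.212010e-02 * 38.0 / 0.89 = 0.94445 cm^3
Specific pore volume V_pore = V_liq / m_sample = 0.94445 / 1.77
V_pore = 0.5336 cm^3/g

0.5336


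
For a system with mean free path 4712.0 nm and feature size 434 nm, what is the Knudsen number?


Knudsen number Kn = lambda / L
Kn = 4712.0 / 434
Kn = 10.8571

10.8571


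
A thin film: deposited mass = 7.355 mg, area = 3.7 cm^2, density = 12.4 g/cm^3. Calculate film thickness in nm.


Convert: m = 7.355 mg = 7.3550e-06 kg, A = 3.7 cm^2 = 3.7000e-04 m^2, rho = 12.4 g/cm^3 = 12400 kg/m^3
t = m / (A * rho)
t = 7.3550e-06 / (3.7000e-04 * 12400)
t = 1.6031e-06 m = 1603.1 nm

1603.1


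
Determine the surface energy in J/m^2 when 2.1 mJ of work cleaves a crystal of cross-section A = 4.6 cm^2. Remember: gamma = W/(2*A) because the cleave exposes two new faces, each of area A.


Convert: A = 4.6 cm^2 = 0.00046 m^2, W = 2.1 mJ = 0.0021 J
Cleaving exposes two faces of area A, so total new surface = 2*A and gamma = W / (2*A)
gamma = 0.0021 / (2 * 0.00046)
gamma = 2.283 J/m^2

2.283


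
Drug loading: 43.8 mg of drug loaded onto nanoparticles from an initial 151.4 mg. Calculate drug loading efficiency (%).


Drug loading efficiency = (drug loaded / drug initial) * 100
DLE = 43.8 / 151.4 * 100
DLE = 0.2893 * 100
DLE = 28.93%

28.93


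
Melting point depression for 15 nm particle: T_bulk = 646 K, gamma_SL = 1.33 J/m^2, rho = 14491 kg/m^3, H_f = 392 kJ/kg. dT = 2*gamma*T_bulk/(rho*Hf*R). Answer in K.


Radius R = 15/2 = 7.5 nm = 7.5e-09 m
Convert H_f = 392 kJ/kg = 392000 J/kg
dT = 2 * gamma_SL * T_bulk / (rho * H_f * R)
dT = 2 * 1.33 * 646 / (14491 * 392000 * 7.5e-09)
dT = 40.3 K

40.3


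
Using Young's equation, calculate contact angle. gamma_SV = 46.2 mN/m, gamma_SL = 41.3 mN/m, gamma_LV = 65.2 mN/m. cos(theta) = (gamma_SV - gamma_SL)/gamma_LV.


cos(theta) = (gamma_SV - gamma_SL) / gamma_LV
cos(theta) = (46.2 - 41.3) / 65.2
cos(theta) = 0.075153
theta = arccos(0.075153) = 85.69 degrees

85.69


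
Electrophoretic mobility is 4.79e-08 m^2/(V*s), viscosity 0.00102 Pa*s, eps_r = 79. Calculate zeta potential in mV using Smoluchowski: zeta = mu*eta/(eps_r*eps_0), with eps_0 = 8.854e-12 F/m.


Smoluchowski equation: zeta = mu * eta / (eps_r * eps_0)
zeta = 4.79e-08 * 0.00102 / (79 * 8.854e-12)
zeta = 0.06985 V = 69.85 mV

69.85


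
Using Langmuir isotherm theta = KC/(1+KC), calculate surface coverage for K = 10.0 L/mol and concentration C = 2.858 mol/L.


Langmuir isotherm: theta = K*C / (1 + K*C)
K*C = 10.0 * 2.858 = 28.58
theta = 28.58 / (1 + 28.58) = 28.58 / 29.58
theta = 0.9662

0.9662


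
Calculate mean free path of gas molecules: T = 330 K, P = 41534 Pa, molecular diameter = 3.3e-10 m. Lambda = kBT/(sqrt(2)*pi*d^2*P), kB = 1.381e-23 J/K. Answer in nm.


Mean free path: lambda = kB*T / (sqrt(2) * pi * d^2 * P)
lambda = 1.381e-23 * 330 / (sqrt(2) * pi * (3.3e-10)^2 * 41534)
lambda = 2.26783e-07 m
lambda = 226.78 nm

226.78
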